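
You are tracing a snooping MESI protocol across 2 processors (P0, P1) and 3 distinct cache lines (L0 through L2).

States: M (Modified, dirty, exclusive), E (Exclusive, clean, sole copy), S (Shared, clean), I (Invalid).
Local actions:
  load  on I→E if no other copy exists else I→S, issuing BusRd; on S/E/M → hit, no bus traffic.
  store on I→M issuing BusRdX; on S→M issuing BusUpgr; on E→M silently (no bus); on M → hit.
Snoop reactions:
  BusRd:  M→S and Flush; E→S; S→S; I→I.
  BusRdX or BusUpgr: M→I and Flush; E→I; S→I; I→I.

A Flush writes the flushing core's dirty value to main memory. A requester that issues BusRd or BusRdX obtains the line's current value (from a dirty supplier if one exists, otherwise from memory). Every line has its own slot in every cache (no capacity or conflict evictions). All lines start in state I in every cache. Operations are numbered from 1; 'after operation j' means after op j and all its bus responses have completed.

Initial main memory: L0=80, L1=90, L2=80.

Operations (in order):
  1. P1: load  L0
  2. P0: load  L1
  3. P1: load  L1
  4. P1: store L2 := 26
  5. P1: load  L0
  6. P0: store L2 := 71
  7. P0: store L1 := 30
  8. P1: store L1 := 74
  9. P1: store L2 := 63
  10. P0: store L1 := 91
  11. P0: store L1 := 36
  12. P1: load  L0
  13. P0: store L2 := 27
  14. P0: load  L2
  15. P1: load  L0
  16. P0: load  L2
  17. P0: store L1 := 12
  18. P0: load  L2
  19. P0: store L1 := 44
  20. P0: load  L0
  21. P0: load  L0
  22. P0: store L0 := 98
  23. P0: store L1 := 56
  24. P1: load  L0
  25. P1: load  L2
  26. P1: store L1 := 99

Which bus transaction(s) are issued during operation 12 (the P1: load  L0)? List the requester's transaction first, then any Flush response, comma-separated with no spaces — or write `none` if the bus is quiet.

  op1 P1: load  L0 → I/E on L0; bus BusRd; mem=80
  op2 P0: load  L1 → E/I on L1; bus BusRd; mem=90
  op3 P1: load  L1 → S/S on L1; bus BusRd; mem=90
  op4 P1: store L2 := 26 → I/M on L2; bus BusRdX; mem=80
  op5 P1: load  L0 → I/E on L0; bus (none); mem=80
  op6 P0: store L2 := 71 → M/I on L2; bus BusRdX Flush; mem=26
  op7 P0: store L1 := 30 → M/I on L1; bus BusUpgr; mem=90
  op8 P1: store L1 := 74 → I/M on L1; bus BusRdX Flush; mem=30
  op9 P1: store L2 := 63 → I/M on L2; bus BusRdX Flush; mem=71
  op10 P0: store L1 := 91 → M/I on L1; bus BusRdX Flush; mem=74
  op11 P0: store L1 := 36 → M/I on L1; bus (none); mem=74
  op12 P1: load  L0 → I/E on L0; bus (none); mem=80
  op13 P0: store L2 := 27 → M/I on L2; bus BusRdX Flush; mem=63
  op14 P0: load  L2 → M/I on L2; bus (none); mem=63
  op15 P1: load  L0 → I/E on L0; bus (none); mem=80
  op16 P0: load  L2 → M/I on L2; bus (none); mem=63
  op17 P0: store L1 := 12 → M/I on L1; bus (none); mem=74
  op18 P0: load  L2 → M/I on L2; bus (none); mem=63
  op19 P0: store L1 := 44 → M/I on L1; bus (none); mem=74
  op20 P0: load  L0 → S/S on L0; bus BusRd; mem=80
  op21 P0: load  L0 → S/S on L0; bus (none); mem=80
  op22 P0: store L0 := 98 → M/I on L0; bus BusUpgr; mem=80
  op23 P0: store L1 := 56 → M/I on L1; bus (none); mem=74
  op24 P1: load  L0 → S/S on L0; bus BusRd Flush; mem=98
  op25 P1: load  L2 → S/S on L2; bus BusRd Flush; mem=27
  op26 P1: store L1 := 99 → I/M on L1; bus BusRdX Flush; mem=56

bus = none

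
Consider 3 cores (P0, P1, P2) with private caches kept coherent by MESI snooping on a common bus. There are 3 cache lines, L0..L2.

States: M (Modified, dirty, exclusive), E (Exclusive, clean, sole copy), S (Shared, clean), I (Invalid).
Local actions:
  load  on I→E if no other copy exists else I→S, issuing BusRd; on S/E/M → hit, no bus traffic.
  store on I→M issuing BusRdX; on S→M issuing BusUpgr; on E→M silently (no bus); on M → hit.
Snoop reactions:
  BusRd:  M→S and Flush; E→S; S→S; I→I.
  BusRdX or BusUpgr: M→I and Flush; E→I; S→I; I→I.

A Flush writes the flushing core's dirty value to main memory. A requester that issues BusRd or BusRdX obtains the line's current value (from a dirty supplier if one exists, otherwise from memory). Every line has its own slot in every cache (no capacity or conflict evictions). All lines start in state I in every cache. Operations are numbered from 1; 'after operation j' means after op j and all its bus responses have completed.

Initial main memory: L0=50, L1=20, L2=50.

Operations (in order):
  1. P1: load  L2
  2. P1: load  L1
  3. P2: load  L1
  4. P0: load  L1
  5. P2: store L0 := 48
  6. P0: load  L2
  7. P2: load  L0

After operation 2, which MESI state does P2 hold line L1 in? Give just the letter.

[1] P1: load  L2 | P0:I, P1:E(50), P2:I | bus: BusRd
[2] P1: load  L1 | P0:I, P1:E(20), P2:I | bus: BusRd
[3] P2: load  L1 | P0:I, P1:S(20), P2:S(20) | bus: BusRd
[4] P0: load  L1 | P0:S(20), P1:S(20), P2:S(20) | bus: BusRd
[5] P2: store L0 := 48 | P0:I, P1:I, P2:M(48) | bus: BusRdX
[6] P0: load  L2 | P0:S(50), P1:S(50), P2:I | bus: BusRd
[7] P2: load  L0 | P0:I, P1:I, P2:M(48) | bus: none

state = I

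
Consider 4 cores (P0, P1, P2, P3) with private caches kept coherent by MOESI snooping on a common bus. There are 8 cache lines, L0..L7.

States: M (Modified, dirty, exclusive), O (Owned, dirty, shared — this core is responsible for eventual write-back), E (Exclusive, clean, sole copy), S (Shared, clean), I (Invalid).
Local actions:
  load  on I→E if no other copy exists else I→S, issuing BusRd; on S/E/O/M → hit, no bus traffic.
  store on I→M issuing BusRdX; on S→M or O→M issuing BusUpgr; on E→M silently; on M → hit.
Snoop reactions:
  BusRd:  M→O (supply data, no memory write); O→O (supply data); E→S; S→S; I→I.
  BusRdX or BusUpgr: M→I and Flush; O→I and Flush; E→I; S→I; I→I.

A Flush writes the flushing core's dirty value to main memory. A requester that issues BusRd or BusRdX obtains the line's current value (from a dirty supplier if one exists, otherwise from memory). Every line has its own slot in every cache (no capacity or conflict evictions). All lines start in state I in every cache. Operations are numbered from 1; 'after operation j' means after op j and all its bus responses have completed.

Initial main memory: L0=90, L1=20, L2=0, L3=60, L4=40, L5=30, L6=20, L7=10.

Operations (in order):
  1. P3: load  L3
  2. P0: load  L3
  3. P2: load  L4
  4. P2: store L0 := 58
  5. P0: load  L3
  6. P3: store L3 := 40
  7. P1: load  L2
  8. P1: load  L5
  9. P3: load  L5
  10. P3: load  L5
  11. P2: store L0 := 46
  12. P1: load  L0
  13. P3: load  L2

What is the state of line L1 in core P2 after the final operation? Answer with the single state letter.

state = I

step 1: P3: load  L3  ⟶  IIIE  (L3)  txn=BusRd  M[L3]=60
step 2: P0: load  L3  ⟶  SIIS  (L3)  txn=BusRd  M[L3]=60
step 3: P2: load  L4  ⟶  IIEI  (L4)  txn=BusRd  M[L4]=40
step 4: P2: store L0 := 58  ⟶  IIMI  (L0)  txn=BusRdX  M[L0]=90
step 5: P0: load  L3  ⟶  SIIS  (L3)  txn=∅  M[L3]=60
step 6: P3: store L3 := 40  ⟶  IIIM  (L3)  txn=BusUpgr  M[L3]=60
step 7: P1: load  L2  ⟶  IEII  (L2)  txn=BusRd  M[L2]=0
step 8: P1: load  L5  ⟶  IEII  (L5)  txn=BusRd  M[L5]=30
step 9: P3: load  L5  ⟶  ISIS  (L5)  txn=BusRd  M[L5]=30
step 10: P3: load  L5  ⟶  ISIS  (L5)  txn=∅  M[L5]=30
step 11: P2: store L0 := 46  ⟶  IIMI  (L0)  txn=∅  M[L0]=90
step 12: P1: load  L0  ⟶  ISOI  (L0)  txn=BusRd  M[L0]=90
step 13: P3: load  L2  ⟶  ISIS  (L2)  txn=BusRd  M[L2]=0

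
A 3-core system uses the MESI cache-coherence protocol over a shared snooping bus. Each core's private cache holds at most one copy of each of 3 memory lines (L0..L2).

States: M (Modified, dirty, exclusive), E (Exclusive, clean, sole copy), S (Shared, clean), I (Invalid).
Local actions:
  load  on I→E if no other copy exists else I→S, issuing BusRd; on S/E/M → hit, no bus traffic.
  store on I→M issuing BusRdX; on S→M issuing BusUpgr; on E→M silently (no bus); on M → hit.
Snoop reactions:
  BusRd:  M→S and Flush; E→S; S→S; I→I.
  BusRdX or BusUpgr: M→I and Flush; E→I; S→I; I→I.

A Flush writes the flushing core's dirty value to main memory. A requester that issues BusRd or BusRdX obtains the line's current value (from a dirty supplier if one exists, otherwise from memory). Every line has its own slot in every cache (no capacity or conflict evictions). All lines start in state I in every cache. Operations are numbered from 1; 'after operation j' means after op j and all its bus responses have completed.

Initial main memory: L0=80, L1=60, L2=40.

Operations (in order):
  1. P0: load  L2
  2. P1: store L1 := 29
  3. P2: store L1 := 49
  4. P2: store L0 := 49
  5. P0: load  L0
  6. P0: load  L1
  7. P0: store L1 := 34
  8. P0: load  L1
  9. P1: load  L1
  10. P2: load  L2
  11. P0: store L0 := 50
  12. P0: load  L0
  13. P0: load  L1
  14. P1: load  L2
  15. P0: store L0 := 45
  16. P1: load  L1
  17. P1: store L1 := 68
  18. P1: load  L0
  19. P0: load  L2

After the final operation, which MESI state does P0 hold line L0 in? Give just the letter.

state = S

[1] P0: load  L2 | P0:E(40), P1:I, P2:I | bus: BusRd
[2] P1: store L1 := 29 | P0:I, P1:M(29), P2:I | bus: BusRdX
[3] P2: store L1 := 49 | P0:I, P1:I, P2:M(49) | bus: BusRdX,Flush
[4] P2: store L0 := 49 | P0:I, P1:I, P2:M(49) | bus: BusRdX
[5] P0: load  L0 | P0:S(49), P1:I, P2:S(49) | bus: BusRd,Flush
[6] P0: load  L1 | P0:S(49), P1:I, P2:S(49) | bus: BusRd,Flush
[7] P0: store L1 := 34 | P0:M(34), P1:I, P2:I | bus: BusUpgr
[8] P0: load  L1 | P0:M(34), P1:I, P2:I | bus: none
[9] P1: load  L1 | P0:S(34), P1:S(34), P2:I | bus: BusRd,Flush
[10] P2: load  L2 | P0:S(40), P1:I, P2:S(40) | bus: BusRd
[11] P0: store L0 := 50 | P0:M(50), P1:I, P2:I | bus: BusUpgr
[12] P0: load  L0 | P0:M(50), P1:I, P2:I | bus: none
[13] P0: load  L1 | P0:S(34), P1:S(34), P2:I | bus: none
[14] P1: load  L2 | P0:S(40), P1:S(40), P2:S(40) | bus: BusRd
[15] P0: store L0 := 45 | P0:M(45), P1:I, P2:I | bus: none
[16] P1: load  L1 | P0:S(34), P1:S(34), P2:I | bus: none
[17] P1: store L1 := 68 | P0:I, P1:M(68), P2:I | bus: BusUpgr
[18] P1: load  L0 | P0:S(45), P1:S(45), P2:I | bus: BusRd,Flush
[19] P0: load  L2 | P0:S(40), P1:S(40), P2:S(40) | bus: none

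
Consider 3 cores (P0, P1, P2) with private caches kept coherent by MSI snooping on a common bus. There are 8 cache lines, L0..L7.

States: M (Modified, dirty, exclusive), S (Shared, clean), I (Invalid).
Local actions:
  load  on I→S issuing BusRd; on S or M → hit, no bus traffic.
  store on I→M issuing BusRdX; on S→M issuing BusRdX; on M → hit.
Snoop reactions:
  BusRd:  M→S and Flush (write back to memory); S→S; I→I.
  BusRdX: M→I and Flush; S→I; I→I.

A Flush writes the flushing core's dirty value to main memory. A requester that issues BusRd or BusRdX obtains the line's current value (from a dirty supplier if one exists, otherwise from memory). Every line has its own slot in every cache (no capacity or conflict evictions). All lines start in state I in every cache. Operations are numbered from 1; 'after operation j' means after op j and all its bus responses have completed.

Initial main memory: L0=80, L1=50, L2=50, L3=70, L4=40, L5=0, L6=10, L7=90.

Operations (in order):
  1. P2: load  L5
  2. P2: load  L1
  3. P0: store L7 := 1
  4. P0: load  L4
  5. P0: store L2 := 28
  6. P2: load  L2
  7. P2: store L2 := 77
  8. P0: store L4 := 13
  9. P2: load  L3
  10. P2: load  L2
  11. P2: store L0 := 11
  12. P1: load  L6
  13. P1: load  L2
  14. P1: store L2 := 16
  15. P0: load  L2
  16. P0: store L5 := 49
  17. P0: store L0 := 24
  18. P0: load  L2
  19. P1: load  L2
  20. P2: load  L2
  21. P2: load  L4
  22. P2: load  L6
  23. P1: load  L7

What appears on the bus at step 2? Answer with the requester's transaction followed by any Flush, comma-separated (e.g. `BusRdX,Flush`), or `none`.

step 1: P2: load  L5  ⟶  IIS  (L5)  txn=BusRd  M[L5]=0
step 2: P2: load  L1  ⟶  IIS  (L1)  txn=BusRd  M[L1]=50
step 3: P0: store L7 := 1  ⟶  MII  (L7)  txn=BusRdX  M[L7]=90
step 4: P0: load  L4  ⟶  SII  (L4)  txn=BusRd  M[L4]=40
step 5: P0: store L2 := 28  ⟶  MII  (L2)  txn=BusRdX  M[L2]=50
step 6: P2: load  L2  ⟶  SIS  (L2)  txn=BusRd+Flush  M[L2]=28
step 7: P2: store L2 := 77  ⟶  IIM  (L2)  txn=BusRdX  M[L2]=28
step 8: P0: store L4 := 13  ⟶  MII  (L4)  txn=BusRdX  M[L4]=40
step 9: P2: load  L3  ⟶  IIS  (L3)  txn=BusRd  M[L3]=70
step 10: P2: load  L2  ⟶  IIM  (L2)  txn=∅  M[L2]=28
step 11: P2: store L0 := 11  ⟶  IIM  (L0)  txn=BusRdX  M[L0]=80
step 12: P1: load  L6  ⟶  ISI  (L6)  txn=BusRd  M[L6]=10
step 13: P1: load  L2  ⟶  ISS  (L2)  txn=BusRd+Flush  M[L2]=77
step 14: P1: store L2 := 16  ⟶  IMI  (L2)  txn=BusRdX  M[L2]=77
step 15: P0: load  L2  ⟶  SSI  (L2)  txn=BusRd+Flush  M[L2]=16
step 16: P0: store L5 := 49  ⟶  MII  (L5)  txn=BusRdX  M[L5]=0
step 17: P0: store L0 := 24  ⟶  MII  (L0)  txn=BusRdX+Flush  M[L0]=11
step 18: P0: load  L2  ⟶  SSI  (L2)  txn=∅  M[L2]=16
step 19: P1: load  L2  ⟶  SSI  (L2)  txn=∅  M[L2]=16
step 20: P2: load  L2  ⟶  SSS  (L2)  txn=BusRd  M[L2]=16
step 21: P2: load  L4  ⟶  SIS  (L4)  txn=BusRd+Flush  M[L4]=13
step 22: P2: load  L6  ⟶  ISS  (L6)  txn=BusRd  M[L6]=10
step 23: P1: load  L7  ⟶  SSI  (L7)  txn=BusRd+Flush  M[L7]=1

bus = BusRd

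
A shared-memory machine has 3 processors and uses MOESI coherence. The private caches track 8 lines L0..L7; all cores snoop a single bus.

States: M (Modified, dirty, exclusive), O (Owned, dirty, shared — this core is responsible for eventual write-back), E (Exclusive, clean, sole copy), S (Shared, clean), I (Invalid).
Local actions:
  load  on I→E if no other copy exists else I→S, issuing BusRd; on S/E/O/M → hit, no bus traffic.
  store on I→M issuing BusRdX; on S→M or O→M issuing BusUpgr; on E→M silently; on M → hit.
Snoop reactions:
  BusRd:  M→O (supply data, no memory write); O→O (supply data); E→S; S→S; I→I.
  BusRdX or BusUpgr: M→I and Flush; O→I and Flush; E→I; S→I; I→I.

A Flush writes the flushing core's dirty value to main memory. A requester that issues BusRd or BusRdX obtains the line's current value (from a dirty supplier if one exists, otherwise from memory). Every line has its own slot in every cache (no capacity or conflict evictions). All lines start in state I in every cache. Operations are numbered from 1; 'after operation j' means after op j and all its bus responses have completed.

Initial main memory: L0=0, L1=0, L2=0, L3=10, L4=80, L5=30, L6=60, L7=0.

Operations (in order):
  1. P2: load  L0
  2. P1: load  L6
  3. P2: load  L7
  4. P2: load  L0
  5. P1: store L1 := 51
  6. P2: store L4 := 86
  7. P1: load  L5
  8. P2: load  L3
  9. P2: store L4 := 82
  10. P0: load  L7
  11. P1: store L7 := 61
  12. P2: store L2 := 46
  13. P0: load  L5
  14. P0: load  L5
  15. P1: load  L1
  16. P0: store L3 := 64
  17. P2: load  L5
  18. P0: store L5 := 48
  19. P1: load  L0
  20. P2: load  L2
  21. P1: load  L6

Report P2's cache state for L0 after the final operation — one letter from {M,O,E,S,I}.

state = S

step 1: P2: load  L0  ⟶  IIE  (L0)  txn=BusRd  M[L0]=0
step 2: P1: load  L6  ⟶  IEI  (L6)  txn=BusRd  M[L6]=60
step 3: P2: load  L7  ⟶  IIE  (L7)  txn=BusRd  M[L7]=0
step 4: P2: load  L0  ⟶  IIE  (L0)  txn=∅  M[L0]=0
step 5: P1: store L1 := 51  ⟶  IMI  (L1)  txn=BusRdX  M[L1]=0
step 6: P2: store L4 := 86  ⟶  IIM  (L4)  txn=BusRdX  M[L4]=80
step 7: P1: load  L5  ⟶  IEI  (L5)  txn=BusRd  M[L5]=30
step 8: P2: load  L3  ⟶  IIE  (L3)  txn=BusRd  M[L3]=10
step 9: P2: store L4 := 82  ⟶  IIM  (L4)  txn=∅  M[L4]=80
step 10: P0: load  L7  ⟶  SIS  (L7)  txn=BusRd  M[L7]=0
step 11: P1: store L7 := 61  ⟶  IMI  (L7)  txn=BusRdX  M[L7]=0
step 12: P2: store L2 := 46  ⟶  IIM  (L2)  txn=BusRdX  M[L2]=0
step 13: P0: load  L5  ⟶  SSI  (L5)  txn=BusRd  M[L5]=30
step 14: P0: load  L5  ⟶  SSI  (L5)  txn=∅  M[L5]=30
step 15: P1: load  L1  ⟶  IMI  (L1)  txn=∅  M[L1]=0
step 16: P0: store L3 := 64  ⟶  MII  (L3)  txn=BusRdX  M[L3]=10
step 17: P2: load  L5  ⟶  SSS  (L5)  txn=BusRd  M[L5]=30
step 18: P0: store L5 := 48  ⟶  MII  (L5)  txn=BusUpgr  M[L5]=30
step 19: P1: load  L0  ⟶  ISS  (L0)  txn=BusRd  M[L0]=0
step 20: P2: load  L2  ⟶  IIM  (L2)  txn=∅  M[L2]=0
step 21: P1: load  L6  ⟶  IEI  (L6)  txn=∅  M[L6]=60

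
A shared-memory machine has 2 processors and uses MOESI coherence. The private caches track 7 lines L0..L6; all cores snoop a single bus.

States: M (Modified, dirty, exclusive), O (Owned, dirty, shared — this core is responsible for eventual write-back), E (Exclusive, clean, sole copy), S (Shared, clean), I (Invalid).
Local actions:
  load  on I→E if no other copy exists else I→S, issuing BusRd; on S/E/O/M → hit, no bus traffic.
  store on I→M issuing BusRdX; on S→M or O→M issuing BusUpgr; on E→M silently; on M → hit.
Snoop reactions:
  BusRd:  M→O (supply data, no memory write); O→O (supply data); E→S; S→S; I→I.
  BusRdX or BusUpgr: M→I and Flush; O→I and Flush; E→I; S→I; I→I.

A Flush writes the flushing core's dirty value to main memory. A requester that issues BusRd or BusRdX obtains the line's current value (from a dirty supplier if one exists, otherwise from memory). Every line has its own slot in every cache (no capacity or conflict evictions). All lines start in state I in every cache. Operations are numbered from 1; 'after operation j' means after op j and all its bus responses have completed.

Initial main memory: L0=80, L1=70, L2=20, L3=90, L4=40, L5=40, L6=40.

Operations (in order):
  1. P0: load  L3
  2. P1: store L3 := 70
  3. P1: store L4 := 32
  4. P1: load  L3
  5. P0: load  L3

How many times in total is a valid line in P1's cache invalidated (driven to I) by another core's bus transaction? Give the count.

step 1: P0: load  L3  ⟶  EI  (L3)  txn=BusRd  M[L3]=90
step 2: P1: store L3 := 70  ⟶  IM  (L3)  txn=BusRdX  M[L3]=90
step 3: P1: store L4 := 32  ⟶  IM  (L4)  txn=BusRdX  M[L4]=40
step 4: P1: load  L3  ⟶  IM  (L3)  txn=∅  M[L3]=90
step 5: P0: load  L3  ⟶  SO  (L3)  txn=BusRd  M[L3]=90

invalidations = 0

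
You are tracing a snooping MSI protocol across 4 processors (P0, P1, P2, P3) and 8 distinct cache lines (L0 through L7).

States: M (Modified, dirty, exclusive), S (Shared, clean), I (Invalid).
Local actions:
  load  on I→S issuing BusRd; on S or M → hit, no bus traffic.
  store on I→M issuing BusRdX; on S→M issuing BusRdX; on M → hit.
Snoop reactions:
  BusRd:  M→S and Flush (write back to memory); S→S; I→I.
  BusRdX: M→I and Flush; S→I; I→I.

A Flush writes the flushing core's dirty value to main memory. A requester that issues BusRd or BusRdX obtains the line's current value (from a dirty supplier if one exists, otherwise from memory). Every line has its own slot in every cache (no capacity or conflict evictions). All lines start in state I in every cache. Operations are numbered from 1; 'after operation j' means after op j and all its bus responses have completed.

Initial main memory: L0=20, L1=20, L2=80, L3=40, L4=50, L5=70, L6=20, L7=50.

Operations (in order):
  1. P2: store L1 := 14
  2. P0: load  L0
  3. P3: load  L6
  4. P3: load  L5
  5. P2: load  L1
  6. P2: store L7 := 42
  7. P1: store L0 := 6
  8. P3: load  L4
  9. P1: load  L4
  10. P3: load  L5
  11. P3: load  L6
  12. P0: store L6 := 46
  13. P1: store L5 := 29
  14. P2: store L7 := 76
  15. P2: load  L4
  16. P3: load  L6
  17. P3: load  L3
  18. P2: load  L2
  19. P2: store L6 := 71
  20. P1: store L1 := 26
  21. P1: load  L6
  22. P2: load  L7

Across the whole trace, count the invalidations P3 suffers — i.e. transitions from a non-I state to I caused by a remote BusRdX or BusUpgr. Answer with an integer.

[1] P2: store L1 := 14 | P0:I, P1:I, P2:M(14), P3:I | bus: BusRdX
[2] P0: load  L0 | P0:S(20), P1:I, P2:I, P3:I | bus: BusRd
[3] P3: load  L6 | P0:I, P1:I, P2:I, P3:S(20) | bus: BusRd
[4] P3: load  L5 | P0:I, P1:I, P2:I, P3:S(70) | bus: BusRd
[5] P2: load  L1 | P0:I, P1:I, P2:M(14), P3:I | bus: none
[6] P2: store L7 := 42 | P0:I, P1:I, P2:M(42), P3:I | bus: BusRdX
[7] P1: store L0 := 6 | P0:I, P1:M(6), P2:I, P3:I | bus: BusRdX
[8] P3: load  L4 | P0:I, P1:I, P2:I, P3:S(50) | bus: BusRd
[9] P1: load  L4 | P0:I, P1:S(50), P2:I, P3:S(50) | bus: BusRd
[10] P3: load  L5 | P0:I, P1:I, P2:I, P3:S(70) | bus: none
[11] P3: load  L6 | P0:I, P1:I, P2:I, P3:S(20) | bus: none
[12] P0: store L6 := 46 | P0:M(46), P1:I, P2:I, P3:I | bus: BusRdX
[13] P1: store L5 := 29 | P0:I, P1:M(29), P2:I, P3:I | bus: BusRdX
[14] P2: store L7 := 76 | P0:I, P1:I, P2:M(76), P3:I | bus: none
[15] P2: load  L4 | P0:I, P1:S(50), P2:S(50), P3:S(50) | bus: BusRd
[16] P3: load  L6 | P0:S(46), P1:I, P2:I, P3:S(46) | bus: BusRd,Flush
[17] P3: load  L3 | P0:I, P1:I, P2:I, P3:S(40) | bus: BusRd
[18] P2: load  L2 | P0:I, P1:I, P2:S(80), P3:I | bus: BusRd
[19] P2: store L6 := 71 | P0:I, P1:I, P2:M(71), P3:I | bus: BusRdX
[20] P1: store L1 := 26 | P0:I, P1:M(26), P2:I, P3:I | bus: BusRdX,Flush
[21] P1: load  L6 | P0:I, P1:S(71), P2:S(71), P3:I | bus: BusRd,Flush
[22] P2: load  L7 | P0:I, P1:I, P2:M(76), P3:I | bus: none

invalidations = 3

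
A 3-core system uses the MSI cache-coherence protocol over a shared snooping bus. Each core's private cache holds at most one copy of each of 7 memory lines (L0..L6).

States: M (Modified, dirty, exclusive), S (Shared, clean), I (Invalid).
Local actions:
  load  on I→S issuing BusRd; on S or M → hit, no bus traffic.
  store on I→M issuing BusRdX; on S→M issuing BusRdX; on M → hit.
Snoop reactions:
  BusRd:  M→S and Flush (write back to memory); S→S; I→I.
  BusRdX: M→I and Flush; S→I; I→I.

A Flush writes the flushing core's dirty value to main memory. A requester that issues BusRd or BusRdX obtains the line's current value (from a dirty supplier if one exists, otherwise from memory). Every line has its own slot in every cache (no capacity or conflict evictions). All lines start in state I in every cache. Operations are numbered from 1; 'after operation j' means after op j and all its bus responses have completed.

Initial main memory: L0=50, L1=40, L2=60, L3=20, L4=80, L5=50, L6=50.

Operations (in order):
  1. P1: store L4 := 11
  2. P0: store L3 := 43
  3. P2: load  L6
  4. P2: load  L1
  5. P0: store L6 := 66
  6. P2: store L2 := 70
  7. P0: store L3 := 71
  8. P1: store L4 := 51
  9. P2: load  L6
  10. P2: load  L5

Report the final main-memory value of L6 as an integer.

memory[L6] = 66

step 1: P1: store L4 := 11  ⟶  IMI  (L4)  txn=BusRdX  M[L4]=80
step 2: P0: store L3 := 43  ⟶  MII  (L3)  txn=BusRdX  M[L3]=20
step 3: P2: load  L6  ⟶  IIS  (L6)  txn=BusRd  M[L6]=50
step 4: P2: load  L1  ⟶  IIS  (L1)  txn=BusRd  M[L1]=40
step 5: P0: store L6 := 66  ⟶  MII  (L6)  txn=BusRdX  M[L6]=50
step 6: P2: store L2 := 70  ⟶  IIM  (L2)  txn=BusRdX  M[L2]=60
step 7: P0: store L3 := 71  ⟶  MII  (L3)  txn=∅  M[L3]=20
step 8: P1: store L4 := 51  ⟶  IMI  (L4)  txn=∅  M[L4]=80
step 9: P2: load  L6  ⟶  SIS  (L6)  txn=BusRd+Flush  M[L6]=66
step 10: P2: load  L5  ⟶  IIS  (L5)  txn=BusRd  M[L5]=50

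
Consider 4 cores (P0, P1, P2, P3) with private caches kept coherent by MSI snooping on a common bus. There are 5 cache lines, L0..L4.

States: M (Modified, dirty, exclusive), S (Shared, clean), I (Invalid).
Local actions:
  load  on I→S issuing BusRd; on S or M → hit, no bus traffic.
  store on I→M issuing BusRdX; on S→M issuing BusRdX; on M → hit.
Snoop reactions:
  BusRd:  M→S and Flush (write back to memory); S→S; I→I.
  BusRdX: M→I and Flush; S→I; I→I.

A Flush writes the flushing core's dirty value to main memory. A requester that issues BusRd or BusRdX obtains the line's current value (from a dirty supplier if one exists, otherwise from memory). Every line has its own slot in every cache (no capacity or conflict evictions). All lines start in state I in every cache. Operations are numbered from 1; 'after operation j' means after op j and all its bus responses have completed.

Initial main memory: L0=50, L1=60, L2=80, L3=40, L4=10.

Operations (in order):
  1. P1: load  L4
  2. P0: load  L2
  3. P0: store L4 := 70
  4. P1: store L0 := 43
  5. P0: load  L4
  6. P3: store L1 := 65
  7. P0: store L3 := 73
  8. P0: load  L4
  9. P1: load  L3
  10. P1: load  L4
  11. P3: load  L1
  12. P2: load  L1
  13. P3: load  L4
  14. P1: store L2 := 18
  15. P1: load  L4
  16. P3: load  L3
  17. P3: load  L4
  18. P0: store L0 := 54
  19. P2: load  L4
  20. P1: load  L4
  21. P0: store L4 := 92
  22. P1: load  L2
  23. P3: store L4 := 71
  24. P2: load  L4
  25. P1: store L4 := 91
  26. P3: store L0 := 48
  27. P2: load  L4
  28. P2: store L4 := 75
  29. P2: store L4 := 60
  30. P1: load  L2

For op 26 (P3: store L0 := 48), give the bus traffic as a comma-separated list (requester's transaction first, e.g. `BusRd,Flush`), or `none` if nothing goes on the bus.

bus = BusRdX,Flush

step 1: P1: load  L4  ⟶  ISII  (L4)  txn=BusRd  M[L4]=10
step 2: P0: load  L2  ⟶  SIII  (L2)  txn=BusRd  M[L2]=80
step 3: P0: store L4 := 70  ⟶  MIII  (L4)  txn=BusRdX  M[L4]=10
step 4: P1: store L0 := 43  ⟶  IMII  (L0)  txn=BusRdX  M[L0]=50
step 5: P0: load  L4  ⟶  MIII  (L4)  txn=∅  M[L4]=10
step 6: P3: store L1 := 65  ⟶  IIIM  (L1)  txn=BusRdX  M[L1]=60
step 7: P0: store L3 := 73  ⟶  MIII  (L3)  txn=BusRdX  M[L3]=40
step 8: P0: load  L4  ⟶  MIII  (L4)  txn=∅  M[L4]=10
step 9: P1: load  L3  ⟶  SSII  (L3)  txn=BusRd+Flush  M[L3]=73
step 10: P1: load  L4  ⟶  SSII  (L4)  txn=BusRd+Flush  M[L4]=70
step 11: P3: load  L1  ⟶  IIIM  (L1)  txn=∅  M[L1]=60
step 12: P2: load  L1  ⟶  IISS  (L1)  txn=BusRd+Flush  M[L1]=65
step 13: P3: load  L4  ⟶  SSIS  (L4)  txn=BusRd  M[L4]=70
step 14: P1: store L2 := 18  ⟶  IMII  (L2)  txn=BusRdX  M[L2]=80
step 15: P1: load  L4  ⟶  SSIS  (L4)  txn=∅  M[L4]=70
step 16: P3: load  L3  ⟶  SSIS  (L3)  txn=BusRd  M[L3]=73
step 17: P3: load  L4  ⟶  SSIS  (L4)  txn=∅  M[L4]=70
step 18: P0: store L0 := 54  ⟶  MIII  (L0)  txn=BusRdX+Flush  M[L0]=43
step 19: P2: load  L4  ⟶  SSSS  (L4)  txn=BusRd  M[L4]=70
step 20: P1: load  L4  ⟶  SSSS  (L4)  txn=∅  M[L4]=70
step 21: P0: store L4 := 92  ⟶  MIII  (L4)  txn=BusRdX  M[L4]=70
step 22: P1: load  L2  ⟶  IMII  (L2)  txn=∅  M[L2]=80
step 23: P3: store L4 := 71  ⟶  IIIM  (L4)  txn=BusRdX+Flush  M[L4]=92
step 24: P2: load  L4  ⟶  IISS  (L4)  txn=BusRd+Flush  M[L4]=71
step 25: P1: store L4 := 91  ⟶  IMII  (L4)  txn=BusRdX  M[L4]=71
step 26: P3: store L0 := 48  ⟶  IIIM  (L0)  txn=BusRdX+Flush  M[L0]=54
step 27: P2: load  L4  ⟶  ISSI  (L4)  txn=BusRd+Flush  M[L4]=91
step 28: P2: store L4 := 75  ⟶  IIMI  (L4)  txn=BusRdX  M[L4]=91
step 29: P2: store L4 := 60  ⟶  IIMI  (L4)  txn=∅  M[L4]=91
step 30: P1: load  L2  ⟶  IMII  (L2)  txn=∅  M[L2]=80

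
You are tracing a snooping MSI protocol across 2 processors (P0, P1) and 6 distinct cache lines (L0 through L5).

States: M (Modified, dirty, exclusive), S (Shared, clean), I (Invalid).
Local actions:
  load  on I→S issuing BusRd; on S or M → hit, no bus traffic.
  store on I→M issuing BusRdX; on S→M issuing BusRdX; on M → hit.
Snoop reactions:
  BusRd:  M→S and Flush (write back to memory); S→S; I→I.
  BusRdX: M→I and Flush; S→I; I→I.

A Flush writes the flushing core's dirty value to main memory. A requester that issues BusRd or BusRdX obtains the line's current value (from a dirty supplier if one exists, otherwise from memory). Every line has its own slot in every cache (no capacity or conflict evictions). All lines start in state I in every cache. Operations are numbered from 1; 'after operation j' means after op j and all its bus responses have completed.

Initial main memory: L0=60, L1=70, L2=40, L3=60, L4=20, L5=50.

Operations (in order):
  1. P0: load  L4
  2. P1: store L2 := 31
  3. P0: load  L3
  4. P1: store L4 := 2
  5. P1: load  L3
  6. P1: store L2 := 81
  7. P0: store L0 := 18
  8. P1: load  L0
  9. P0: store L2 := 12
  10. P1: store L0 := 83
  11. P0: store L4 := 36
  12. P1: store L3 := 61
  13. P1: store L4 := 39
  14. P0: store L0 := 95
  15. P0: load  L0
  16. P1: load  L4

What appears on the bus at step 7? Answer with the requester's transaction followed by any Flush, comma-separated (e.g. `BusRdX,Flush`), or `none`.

[1] P0: load  L4 | P0:S(20), P1:I | bus: BusRd
[2] P1: store L2 := 31 | P0:I, P1:M(31) | bus: BusRdX
[3] P0: load  L3 | P0:S(60), P1:I | bus: BusRd
[4] P1: store L4 := 2 | P0:I, P1:M(2) | bus: BusRdX
[5] P1: load  L3 | P0:S(60), P1:S(60) | bus: BusRd
[6] P1: store L2 := 81 | P0:I, P1:M(81) | bus: none
[7] P0: store L0 := 18 | P0:M(18), P1:I | bus: BusRdX
[8] P1: load  L0 | P0:S(18), P1:S(18) | bus: BusRd,Flush
[9] P0: store L2 := 12 | P0:M(12), P1:I | bus: BusRdX,Flush
[10] P1: store L0 := 83 | P0:I, P1:M(83) | bus: BusRdX
[11] P0: store L4 := 36 | P0:M(36), P1:I | bus: BusRdX,Flush
[12] P1: store L3 := 61 | P0:I, P1:M(61) | bus: BusRdX
[13] P1: store L4 := 39 | P0:I, P1:M(39) | bus: BusRdX,Flush
[14] P0: store L0 := 95 | P0:M(95), P1:I | bus: BusRdX,Flush
[15] P0: load  L0 | P0:M(95), P1:I | bus: none
[16] P1: load  L4 | P0:I, P1:M(39) | bus: none

bus = BusRdX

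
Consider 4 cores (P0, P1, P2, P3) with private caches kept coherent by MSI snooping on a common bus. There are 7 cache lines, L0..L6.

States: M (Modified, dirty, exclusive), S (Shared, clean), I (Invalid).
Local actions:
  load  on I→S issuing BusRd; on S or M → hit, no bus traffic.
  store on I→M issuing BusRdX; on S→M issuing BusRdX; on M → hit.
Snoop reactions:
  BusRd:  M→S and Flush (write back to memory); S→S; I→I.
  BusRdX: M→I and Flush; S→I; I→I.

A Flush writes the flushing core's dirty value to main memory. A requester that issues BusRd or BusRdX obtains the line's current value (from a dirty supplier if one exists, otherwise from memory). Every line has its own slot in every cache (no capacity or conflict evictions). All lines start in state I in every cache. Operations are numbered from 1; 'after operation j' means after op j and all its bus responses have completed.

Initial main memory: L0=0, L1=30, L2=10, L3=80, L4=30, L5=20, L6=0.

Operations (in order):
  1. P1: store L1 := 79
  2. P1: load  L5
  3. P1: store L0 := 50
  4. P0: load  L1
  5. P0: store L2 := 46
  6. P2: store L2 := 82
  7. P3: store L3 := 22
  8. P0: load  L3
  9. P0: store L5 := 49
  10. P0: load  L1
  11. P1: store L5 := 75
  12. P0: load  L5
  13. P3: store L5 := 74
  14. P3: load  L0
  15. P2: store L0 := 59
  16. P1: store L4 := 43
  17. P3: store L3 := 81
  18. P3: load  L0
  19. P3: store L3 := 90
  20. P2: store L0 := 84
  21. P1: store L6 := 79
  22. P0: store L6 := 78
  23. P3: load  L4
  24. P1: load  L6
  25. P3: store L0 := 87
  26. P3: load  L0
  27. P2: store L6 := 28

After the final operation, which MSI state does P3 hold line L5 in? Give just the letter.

state = M

1. P1: store L1 := 79  bus=[BusRdX]  L1: P0=I P1=M P2=I P3=I  mem[L1]=30
2. P1: load  L5  bus=[BusRd]  L5: P0=I P1=S P2=I P3=I  mem[L5]=20
3. P1: store L0 := 50  bus=[BusRdX]  L0: P0=I P1=M P2=I P3=I  mem[L0]=0
4. P0: load  L1  bus=[BusRd,Flush]  L1: P0=S P1=S P2=I P3=I  mem[L1]=79
5. P0: store L2 := 46  bus=[BusRdX]  L2: P0=M P1=I P2=I P3=I  mem[L2]=10
6. P2: store L2 := 82  bus=[BusRdX,Flush]  L2: P0=I P1=I P2=M P3=I  mem[L2]=46
7. P3: store L3 := 22  bus=[BusRdX]  L3: P0=I P1=I P2=I P3=M  mem[L3]=80
8. P0: load  L3  bus=[BusRd,Flush]  L3: P0=S P1=I P2=I P3=S  mem[L3]=22
9. P0: store L5 := 49  bus=[BusRdX]  L5: P0=M P1=I P2=I P3=I  mem[L5]=20
10. P0: load  L1  bus=[-]  L1: P0=S P1=S P2=I P3=I  mem[L1]=79
11. P1: store L5 := 75  bus=[BusRdX,Flush]  L5: P0=I P1=M P2=I P3=I  mem[L5]=49
12. P0: load  L5  bus=[BusRd,Flush]  L5: P0=S P1=S P2=I P3=I  mem[L5]=75
13. P3: store L5 := 74  bus=[BusRdX]  L5: P0=I P1=I P2=I P3=M  mem[L5]=75
14. P3: load  L0  bus=[BusRd,Flush]  L0: P0=I P1=S P2=I P3=S  mem[L0]=50
15. P2: store L0 := 59  bus=[BusRdX]  L0: P0=I P1=I P2=M P3=I  mem[L0]=50
16. P1: store L4 := 43  bus=[BusRdX]  L4: P0=I P1=M P2=I P3=I  mem[L4]=30
17. P3: store L3 := 81  bus=[BusRdX]  L3: P0=I P1=I P2=I P3=M  mem[L3]=22
18. P3: load  L0  bus=[BusRd,Flush]  L0: P0=I P1=I P2=S P3=S  mem[L0]=59
19. P3: store L3 := 90  bus=[-]  L3: P0=I P1=I P2=I P3=M  mem[L3]=22
20. P2: store L0 := 84  bus=[BusRdX]  L0: P0=I P1=I P2=M P3=I  mem[L0]=59
21. P1: store L6 := 79  bus=[BusRdX]  L6: P0=I P1=M P2=I P3=I  mem[L6]=0
22. P0: store L6 := 78  bus=[BusRdX,Flush]  L6: P0=M P1=I P2=I P3=I  mem[L6]=79
23. P3: load  L4  bus=[BusRd,Flush]  L4: P0=I P1=S P2=I P3=S  mem[L4]=43
24. P1: load  L6  bus=[BusRd,Flush]  L6: P0=S P1=S P2=I P3=I  mem[L6]=78
25. P3: store L0 := 87  bus=[BusRdX,Flush]  L0: P0=I P1=I P2=I P3=M  mem[L0]=84
26. P3: load  L0  bus=[-]  L0: P0=I P1=I P2=I P3=M  mem[L0]=84
27. P2: store L6 := 28  bus=[BusRdX]  L6: P0=I P1=I P2=M P3=I  mem[L6]=78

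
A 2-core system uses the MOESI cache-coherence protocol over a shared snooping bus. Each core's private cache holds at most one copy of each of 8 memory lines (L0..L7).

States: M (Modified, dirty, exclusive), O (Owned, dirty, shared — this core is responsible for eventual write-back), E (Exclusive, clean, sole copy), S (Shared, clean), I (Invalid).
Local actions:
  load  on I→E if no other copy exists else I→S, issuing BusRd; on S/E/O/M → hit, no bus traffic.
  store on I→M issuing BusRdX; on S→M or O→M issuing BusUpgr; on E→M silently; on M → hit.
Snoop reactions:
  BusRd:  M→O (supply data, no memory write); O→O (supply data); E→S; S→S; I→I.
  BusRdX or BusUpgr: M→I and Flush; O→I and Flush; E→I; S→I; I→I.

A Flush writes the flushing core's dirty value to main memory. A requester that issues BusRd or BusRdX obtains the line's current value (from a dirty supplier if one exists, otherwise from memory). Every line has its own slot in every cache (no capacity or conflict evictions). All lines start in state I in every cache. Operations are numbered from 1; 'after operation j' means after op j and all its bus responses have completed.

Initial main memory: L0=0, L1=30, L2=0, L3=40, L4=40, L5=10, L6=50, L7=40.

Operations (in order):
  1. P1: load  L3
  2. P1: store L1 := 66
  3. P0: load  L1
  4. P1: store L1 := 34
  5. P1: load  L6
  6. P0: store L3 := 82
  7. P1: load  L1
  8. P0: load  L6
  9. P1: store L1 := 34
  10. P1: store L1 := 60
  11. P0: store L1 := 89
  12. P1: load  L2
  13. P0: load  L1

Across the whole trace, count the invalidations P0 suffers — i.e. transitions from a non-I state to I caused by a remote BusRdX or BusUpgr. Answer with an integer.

[1] P1: load  L3 | P0:I, P1:E(40) | bus: BusRd
[2] P1: store L1 := 66 | P0:I, P1:M(66) | bus: BusRdX
[3] P0: load  L1 | P0:S(66), P1:O(66) | bus: BusRd
[4] P1: store L1 := 34 | P0:I, P1:M(34) | bus: BusUpgr
[5] P1: load  L6 | P0:I, P1:E(50) | bus: BusRd
[6] P0: store L3 := 82 | P0:M(82), P1:I | bus: BusRdX
[7] P1: load  L1 | P0:I, P1:M(34) | bus: none
[8] P0: load  L6 | P0:S(50), P1:S(50) | bus: BusRd
[9] P1: store L1 := 34 | P0:I, P1:M(34) | bus: none
[10] P1: store L1 := 60 | P0:I, P1:M(60) | bus: none
[11] P0: store L1 := 89 | P0:M(89), P1:I | bus: BusRdX,Flush
[12] P1: load  L2 | P0:I, P1:E(0) | bus: BusRd
[13] P0: load  L1 | P0:M(89), P1:I | bus: none

invalidations = 1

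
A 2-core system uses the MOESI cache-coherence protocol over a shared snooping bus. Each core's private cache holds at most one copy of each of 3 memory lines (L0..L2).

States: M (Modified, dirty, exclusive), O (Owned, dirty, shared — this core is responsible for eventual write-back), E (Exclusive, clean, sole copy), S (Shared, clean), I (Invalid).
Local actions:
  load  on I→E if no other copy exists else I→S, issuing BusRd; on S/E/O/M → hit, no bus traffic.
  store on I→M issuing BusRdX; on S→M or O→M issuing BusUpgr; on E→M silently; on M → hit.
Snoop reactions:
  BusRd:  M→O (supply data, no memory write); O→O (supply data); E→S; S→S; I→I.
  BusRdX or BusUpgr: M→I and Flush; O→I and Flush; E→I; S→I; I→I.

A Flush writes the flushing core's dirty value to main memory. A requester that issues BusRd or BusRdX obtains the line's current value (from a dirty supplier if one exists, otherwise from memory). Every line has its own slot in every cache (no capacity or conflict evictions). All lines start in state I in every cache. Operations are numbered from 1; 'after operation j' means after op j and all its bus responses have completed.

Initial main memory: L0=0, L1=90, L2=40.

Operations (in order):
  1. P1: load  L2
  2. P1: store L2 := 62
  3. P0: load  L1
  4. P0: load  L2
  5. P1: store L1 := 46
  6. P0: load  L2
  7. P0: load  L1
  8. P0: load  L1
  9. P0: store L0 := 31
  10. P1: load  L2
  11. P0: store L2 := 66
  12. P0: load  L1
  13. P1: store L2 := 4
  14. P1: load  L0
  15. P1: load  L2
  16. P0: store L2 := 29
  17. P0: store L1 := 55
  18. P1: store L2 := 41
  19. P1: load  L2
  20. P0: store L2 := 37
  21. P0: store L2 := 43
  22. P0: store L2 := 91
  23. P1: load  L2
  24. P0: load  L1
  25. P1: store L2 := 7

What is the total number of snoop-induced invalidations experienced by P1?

invalidations = 4

  op1 P1: load  L2 → I/E on L2; bus BusRd; mem=40
  op2 P1: store L2 := 62 → I/M on L2; bus (none); mem=40
  op3 P0: load  L1 → E/I on L1; bus BusRd; mem=90
  op4 P0: load  L2 → S/O on L2; bus BusRd; mem=40
  op5 P1: store L1 := 46 → I/M on L1; bus BusRdX; mem=90
  op6 P0: load  L2 → S/O on L2; bus (none); mem=40
  op7 P0: load  L1 → S/O on L1; bus BusRd; mem=90
  op8 P0: load  L1 → S/O on L1; bus (none); mem=90
  op9 P0: store L0 := 31 → M/I on L0; bus BusRdX; mem=0
  op10 P1: load  L2 → S/O on L2; bus (none); mem=40
  op11 P0: store L2 := 66 → M/I on L2; bus BusUpgr Flush; mem=62
  op12 P0: load  L1 → S/O on L1; bus (none); mem=90
  op13 P1: store L2 := 4 → I/M on L2; bus BusRdX Flush; mem=66
  op14 P1: load  L0 → O/S on L0; bus BusRd; mem=0
  op15 P1: load  L2 → I/M on L2; bus (none); mem=66
  op16 P0: store L2 := 29 → M/I on L2; bus BusRdX Flush; mem=4
  op17 P0: store L1 := 55 → M/I on L1; bus BusUpgr Flush; mem=46
  op18 P1: store L2 := 41 → I/M on L2; bus BusRdX Flush; mem=29
  op19 P1: load  L2 → I/M on L2; bus (none); mem=29
  op20 P0: store L2 := 37 → M/I on L2; bus BusRdX Flush; mem=41
  op21 P0: store L2 := 43 → M/I on L2; bus (none); mem=41
  op22 P0: store L2 := 91 → M/I on L2; bus (none); mem=41
  op23 P1: load  L2 → O/S on L2; bus BusRd; mem=41
  op24 P0: load  L1 → M/I on L1; bus (none); mem=46
  op25 P1: store L2 := 7 → I/M on L2; bus BusUpgr Flush; mem=91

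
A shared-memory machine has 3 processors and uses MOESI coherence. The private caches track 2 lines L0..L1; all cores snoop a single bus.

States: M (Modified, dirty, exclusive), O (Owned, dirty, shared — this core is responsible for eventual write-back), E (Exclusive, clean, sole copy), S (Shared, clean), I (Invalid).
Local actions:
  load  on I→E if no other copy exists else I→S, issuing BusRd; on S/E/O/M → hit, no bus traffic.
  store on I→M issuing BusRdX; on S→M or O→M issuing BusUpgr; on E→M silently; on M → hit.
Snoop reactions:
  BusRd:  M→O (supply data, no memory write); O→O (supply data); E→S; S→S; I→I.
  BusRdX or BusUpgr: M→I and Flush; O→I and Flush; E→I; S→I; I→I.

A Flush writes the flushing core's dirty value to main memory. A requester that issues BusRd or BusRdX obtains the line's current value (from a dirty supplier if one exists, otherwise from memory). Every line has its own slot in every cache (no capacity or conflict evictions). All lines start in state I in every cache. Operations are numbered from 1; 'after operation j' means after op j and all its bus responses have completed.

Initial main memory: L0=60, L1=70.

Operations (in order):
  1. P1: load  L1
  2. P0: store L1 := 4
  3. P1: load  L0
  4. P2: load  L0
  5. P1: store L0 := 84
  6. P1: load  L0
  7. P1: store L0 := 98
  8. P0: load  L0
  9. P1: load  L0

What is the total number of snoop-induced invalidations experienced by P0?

invalidations = 0

1. P1: load  L1  bus=[BusRd]  L1: P0=I P1=E P2=I  mem[L1]=70
2. P0: store L1 := 4  bus=[BusRdX]  L1: P0=M P1=I P2=I  mem[L1]=70
3. P1: load  L0  bus=[BusRd]  L0: P0=I P1=E P2=I  mem[L0]=60
4. P2: load  L0  bus=[BusRd]  L0: P0=I P1=S P2=S  mem[L0]=60
5. P1: store L0 := 84  bus=[BusUpgr]  L0: P0=I P1=M P2=I  mem[L0]=60
6. P1: load  L0  bus=[-]  L0: P0=I P1=M P2=I  mem[L0]=60
7. P1: store L0 := 98  bus=[-]  L0: P0=I P1=M P2=I  mem[L0]=60
8. P0: load  L0  bus=[BusRd]  L0: P0=S P1=O P2=I  mem[L0]=60
9. P1: load  L0  bus=[-]  L0: P0=S P1=O P2=I  mem[L0]=60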